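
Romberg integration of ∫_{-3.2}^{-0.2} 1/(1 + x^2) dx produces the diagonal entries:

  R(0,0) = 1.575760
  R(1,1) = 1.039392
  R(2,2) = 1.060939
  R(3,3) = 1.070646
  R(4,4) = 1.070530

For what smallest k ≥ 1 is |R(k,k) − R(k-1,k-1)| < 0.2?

|R(1,1) − R(0,0)| = 0.536368 ≥ 0.2
|R(2,2) − R(1,1)| = 0.021547 < 0.2

k = 2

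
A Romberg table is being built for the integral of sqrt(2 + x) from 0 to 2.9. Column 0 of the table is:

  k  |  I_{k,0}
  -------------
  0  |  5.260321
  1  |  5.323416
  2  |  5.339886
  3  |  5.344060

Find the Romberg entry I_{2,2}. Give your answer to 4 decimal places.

5.3454

Richardson extrapolation on the trapezoidal column (denominator 4−1=3):
I_{1,1} = 5.323416 + (5.323416 − 5.260321)/3 = 5.344448
I_{2,1} = (4·5.339886 − 5.323416) / 3 = 5.345376
I_{2,2} = 5.345376 + (5.345376 − 5.344448)/15 = 5.345438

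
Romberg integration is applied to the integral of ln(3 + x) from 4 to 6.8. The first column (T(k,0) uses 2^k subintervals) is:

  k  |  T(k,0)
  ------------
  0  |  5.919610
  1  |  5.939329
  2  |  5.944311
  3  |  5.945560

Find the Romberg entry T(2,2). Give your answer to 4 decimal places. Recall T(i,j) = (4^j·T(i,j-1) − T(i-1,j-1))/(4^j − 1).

5.9460

T(1,1) = (4·5.939329 − 5.919610) / 3 = 5.945902
T(2,1) = 5.944311 + (5.944311 − 5.939329)/3 = 5.945972
T(2,2) = (16·5.945972 − 5.945902) / 15 = 5.945977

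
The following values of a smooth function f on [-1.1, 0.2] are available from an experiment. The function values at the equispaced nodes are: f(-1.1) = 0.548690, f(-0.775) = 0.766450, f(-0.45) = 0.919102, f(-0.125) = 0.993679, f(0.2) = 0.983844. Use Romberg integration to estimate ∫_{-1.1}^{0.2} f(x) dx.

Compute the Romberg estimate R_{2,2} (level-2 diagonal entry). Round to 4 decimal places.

1.1278

R_{0,0} (trapezoid, 1 panel, h=1.3000): 0.996147
R_{1,0} (trapezoid, 2 panels, h=0.6500): 1.095490
R_{2,0} (trapezoid, 4 panels, h=0.3250): 1.119787
R_{1,1} = 1.095490 + (1.095490 − 0.996147)/3 = 1.128604
R_{2,1} = 1.119787 + (1.119787 − 1.095490)/3 = 1.127886
R_{2,2} = 1.127886 + (1.127886 − 1.128604)/15 = 1.127838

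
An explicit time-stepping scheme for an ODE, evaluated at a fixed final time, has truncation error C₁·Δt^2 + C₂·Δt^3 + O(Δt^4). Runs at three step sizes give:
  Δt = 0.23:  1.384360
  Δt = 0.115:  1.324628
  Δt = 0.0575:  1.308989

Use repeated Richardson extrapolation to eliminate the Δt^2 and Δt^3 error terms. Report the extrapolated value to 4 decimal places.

First eliminate the Δt^2 term (factor 2^2 = 4):
  B₁ = (4·1.324628 − 1.384360)/3 = 1.304717
  B₂ = (4·1.308989 − 1.324628)/3 = 1.303776
Then eliminate the Δt^3 term (factor 2^3 = 8):
  (8·1.303776 − 1.304717)/7 = 1.303642

1.3036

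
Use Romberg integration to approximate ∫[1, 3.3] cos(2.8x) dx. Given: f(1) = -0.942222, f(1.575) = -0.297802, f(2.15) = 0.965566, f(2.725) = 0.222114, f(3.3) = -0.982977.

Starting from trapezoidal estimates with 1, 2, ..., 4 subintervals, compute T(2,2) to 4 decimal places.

-0.1102

T(0,0) (trapezoid, 1 panel, h=2.3000): -2.213979
T(1,0) (trapezoid, 2 panels, h=1.1500): 0.003411
T(2,0) (trapezoid, 4 panels, h=0.5750): -0.041815
T(1,1) = 0.003411 + (0.003411 − (-2.213979))/3 = 0.742541
T(2,1) = -0.041815 + (-0.041815 − 0.003411)/3 = -0.056890
T(2,2) = -0.056890 + (-0.056890 − 0.742541)/15 = -0.110185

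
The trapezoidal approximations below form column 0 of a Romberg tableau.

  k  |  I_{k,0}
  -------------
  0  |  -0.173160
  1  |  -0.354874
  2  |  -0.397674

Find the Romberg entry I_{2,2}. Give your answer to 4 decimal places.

-0.4117

Richardson extrapolation on the trapezoidal column (denominator 4−1=3):
I_{1,1} = -0.354874 + (-0.354874 − (-0.173160))/3 = -0.415445
I_{2,1} = (4·(-0.397674) − (-0.354874)) / 3 = -0.411941
I_{2,2} = -0.411941 + (-0.411941 − (-0.415445))/15 = -0.411707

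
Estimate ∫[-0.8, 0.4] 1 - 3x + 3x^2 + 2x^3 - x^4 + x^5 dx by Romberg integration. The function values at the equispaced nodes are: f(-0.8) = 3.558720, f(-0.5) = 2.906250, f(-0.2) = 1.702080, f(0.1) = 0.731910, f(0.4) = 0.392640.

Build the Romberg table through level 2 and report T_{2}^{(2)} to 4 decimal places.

T_{0}^{(0)} (trapezoid, 1 panel, h=1.2000): 2.370816
T_{1}^{(0)} (trapezoid, 2 panels, h=0.6000): 2.206656
T_{2}^{(0)} (trapezoid, 4 panels, h=0.3000): 2.194776
T_{1}^{(1)} = 2.206656 + (2.206656 − 2.370816)/3 = 2.151936
T_{2}^{(1)} = 2.194776 + (2.194776 − 2.206656)/3 = 2.190816
T_{2}^{(2)} = 2.190816 + (2.190816 − 2.151936)/15 = 2.193408

2.1934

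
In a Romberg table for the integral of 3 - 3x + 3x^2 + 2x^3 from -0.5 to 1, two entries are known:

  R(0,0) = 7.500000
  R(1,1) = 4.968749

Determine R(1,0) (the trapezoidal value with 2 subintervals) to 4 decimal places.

5.6016

From R(1,1) = (4·R(1,0) − R(0,0))/3, solve for R(1,0):
4·R(1,0) = 3·4.968749 + 7.500000 = 22.406247
R(1,0) = 5.601562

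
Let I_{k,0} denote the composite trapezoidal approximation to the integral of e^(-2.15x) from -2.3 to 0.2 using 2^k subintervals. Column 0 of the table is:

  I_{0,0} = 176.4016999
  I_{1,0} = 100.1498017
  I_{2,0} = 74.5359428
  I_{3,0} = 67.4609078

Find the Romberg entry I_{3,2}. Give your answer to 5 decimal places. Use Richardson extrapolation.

65.04287

I_{2,1} = (4·74.5359428 − 100.1498017) / 3 = 65.9979898
I_{3,1} = (4·67.4609078 − 74.5359428) / 3 = 65.1025628
I_{3,2} = 65.1025628 + (65.1025628 − 65.9979898)/15 = 65.0428677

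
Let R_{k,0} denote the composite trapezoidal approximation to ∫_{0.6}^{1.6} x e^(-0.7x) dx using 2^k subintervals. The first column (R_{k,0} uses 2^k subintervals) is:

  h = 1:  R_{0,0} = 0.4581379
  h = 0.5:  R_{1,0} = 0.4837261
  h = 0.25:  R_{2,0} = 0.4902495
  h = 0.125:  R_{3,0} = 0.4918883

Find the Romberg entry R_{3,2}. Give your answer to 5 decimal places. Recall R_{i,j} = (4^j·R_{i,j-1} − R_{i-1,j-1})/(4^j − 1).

0.49244

Richardson extrapolation on the trapezoidal column (denominator 4−1=3):
R_{2,1} = (4·0.4902495 − 0.4837261) / 3 = 0.4924240
R_{3,1} = 0.4918883 + (0.4918883 − 0.4902495)/3 = 0.4924346
R_{3,2} = (16·0.4924346 − 0.4924240) / 15 = 0.4924353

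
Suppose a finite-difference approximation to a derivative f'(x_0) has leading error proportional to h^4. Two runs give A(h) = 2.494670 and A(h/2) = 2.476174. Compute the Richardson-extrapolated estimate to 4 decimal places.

2.4749

The leading error scales as h^4; refining by a factor of 2 reduces it by 2^4 = 16.
Extrapolated value = (16·A(h/2) − A(h)) / (16 − 1)
= (16·2.476174 − 2.494670) / 15
= 37.124114 / 15 = 2.474941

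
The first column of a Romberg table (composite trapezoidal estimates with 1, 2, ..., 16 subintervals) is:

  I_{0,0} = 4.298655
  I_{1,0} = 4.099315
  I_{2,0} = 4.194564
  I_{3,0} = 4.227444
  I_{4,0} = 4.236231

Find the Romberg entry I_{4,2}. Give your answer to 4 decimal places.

4.2392

Richardson extrapolation on the trapezoidal column (denominator 4−1=3):
I_{3,1} = 4.227444 + (4.227444 − 4.194564)/3 = 4.238404
I_{4,1} = (4·4.236231 − 4.227444) / 3 = 4.239160
I_{4,2} = 4.239160 + (4.239160 − 4.238404)/15 = 4.239210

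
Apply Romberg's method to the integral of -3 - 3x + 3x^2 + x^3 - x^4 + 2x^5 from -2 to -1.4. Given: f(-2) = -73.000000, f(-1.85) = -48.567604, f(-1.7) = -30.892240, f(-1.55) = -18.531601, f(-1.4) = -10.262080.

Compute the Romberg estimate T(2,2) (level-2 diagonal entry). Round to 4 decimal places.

T(0,0) (trapezoid, 1 panel, h=0.6000): -24.978624
T(1,0) (trapezoid, 2 panels, h=0.3000): -21.756984
T(2,0) (trapezoid, 4 panels, h=0.1500): -20.943373
T(1,1) = -21.756984 + (-21.756984 − (-24.978624))/3 = -20.683104
T(2,1) = -20.943373 + (-20.943373 − (-21.756984))/3 = -20.672169
T(2,2) = -20.672169 + (-20.672169 − (-20.683104))/15 = -20.671440

-20.6714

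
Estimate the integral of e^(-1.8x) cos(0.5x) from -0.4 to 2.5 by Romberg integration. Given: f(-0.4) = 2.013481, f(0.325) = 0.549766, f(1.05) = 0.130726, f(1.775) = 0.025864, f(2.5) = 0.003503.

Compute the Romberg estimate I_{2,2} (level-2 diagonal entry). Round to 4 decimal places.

I_{0,0} (trapezoid, 1 panel, h=2.9000): 2.924627
I_{1,0} (trapezoid, 2 panels, h=1.4500): 1.651866
I_{2,0} (trapezoid, 4 panels, h=0.7250): 1.243265
I_{1,1} = 1.651866 + (1.651866 − 2.924627)/3 = 1.227612
I_{2,1} = 1.243265 + (1.243265 − 1.651866)/3 = 1.107065
I_{2,2} = 1.107065 + (1.107065 − 1.227612)/15 = 1.099029

1.0990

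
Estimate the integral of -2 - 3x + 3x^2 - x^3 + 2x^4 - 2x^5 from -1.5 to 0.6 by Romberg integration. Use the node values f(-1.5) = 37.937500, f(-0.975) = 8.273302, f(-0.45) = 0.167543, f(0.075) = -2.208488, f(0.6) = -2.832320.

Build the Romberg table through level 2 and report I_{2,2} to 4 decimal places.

10.3092

I_{0,0} (trapezoid, 1 panel, h=2.1000): 36.860439
I_{1,0} (trapezoid, 2 panels, h=1.0500): 18.606140
I_{2,0} (trapezoid, 4 panels, h=0.5250): 12.487097
I_{1,1} = 18.606140 + (18.606140 − 36.860439)/3 = 12.521374
I_{2,1} = 12.487097 + (12.487097 − 18.606140)/3 = 10.447416
I_{2,2} = 10.447416 + (10.447416 − 12.521374)/15 = 10.309152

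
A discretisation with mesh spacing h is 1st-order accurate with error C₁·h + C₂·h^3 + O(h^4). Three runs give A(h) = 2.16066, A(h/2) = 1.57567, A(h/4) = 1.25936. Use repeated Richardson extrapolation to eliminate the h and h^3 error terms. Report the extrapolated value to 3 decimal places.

First eliminate the h term (factor 2^1 = 2):
  B₁ = (2·1.57567 − 2.16066)/1 = 0.99068
  B₂ = (2·1.25936 − 1.57567)/1 = 0.94305
Then eliminate the h^3 term (factor 2^3 = 8):
  (8·0.94305 − 0.99068)/7 = 0.93625

0.936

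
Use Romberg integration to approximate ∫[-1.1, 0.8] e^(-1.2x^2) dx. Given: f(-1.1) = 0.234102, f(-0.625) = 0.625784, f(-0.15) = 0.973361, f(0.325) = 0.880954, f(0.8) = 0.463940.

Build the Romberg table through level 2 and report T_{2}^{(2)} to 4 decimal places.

1.3676

T_{0}^{(0)} (trapezoid, 1 panel, h=1.9000): 0.663140
T_{1}^{(0)} (trapezoid, 2 panels, h=0.9500): 1.256263
T_{2}^{(0)} (trapezoid, 4 panels, h=0.4750): 1.343832
T_{1}^{(1)} = 1.256263 + (1.256263 − 0.663140)/3 = 1.453971
T_{2}^{(1)} = 1.343832 + (1.343832 − 1.256263)/3 = 1.373022
T_{2}^{(2)} = 1.373022 + (1.373022 − 1.453971)/15 = 1.367625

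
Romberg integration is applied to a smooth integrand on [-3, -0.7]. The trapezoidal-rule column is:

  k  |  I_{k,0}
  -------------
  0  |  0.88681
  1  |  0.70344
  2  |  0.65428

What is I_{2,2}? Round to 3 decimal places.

0.638

I_{1,1} = 0.70344 + (0.70344 − 0.88681)/3 = 0.64232
I_{2,1} = 0.65428 + (0.65428 − 0.70344)/3 = 0.63789
I_{2,2} = 0.63789 + (0.63789 − 0.64232)/15 = 0.63759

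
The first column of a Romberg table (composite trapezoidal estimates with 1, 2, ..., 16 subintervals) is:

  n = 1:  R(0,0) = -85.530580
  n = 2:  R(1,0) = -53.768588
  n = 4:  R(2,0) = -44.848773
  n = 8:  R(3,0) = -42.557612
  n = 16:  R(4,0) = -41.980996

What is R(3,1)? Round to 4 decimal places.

-41.7939

Richardson extrapolation on the trapezoidal column (denominator 4−1=3):
R(3,1) = (4·(-42.557612) − (-44.848773)) / 3 = -41.793892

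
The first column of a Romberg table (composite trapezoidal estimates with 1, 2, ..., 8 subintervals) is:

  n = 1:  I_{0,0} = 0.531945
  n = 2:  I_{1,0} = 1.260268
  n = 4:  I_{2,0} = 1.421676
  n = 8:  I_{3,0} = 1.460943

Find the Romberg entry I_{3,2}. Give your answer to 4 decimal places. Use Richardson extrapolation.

1.4739

Richardson extrapolation on the trapezoidal column (denominator 4−1=3):
I_{2,1} = 1.421676 + (1.421676 − 1.260268)/3 = 1.475479
I_{3,1} = 1.460943 + (1.460943 − 1.421676)/3 = 1.474032
I_{3,2} = (16·1.474032 − 1.475479) / 15 = 1.473936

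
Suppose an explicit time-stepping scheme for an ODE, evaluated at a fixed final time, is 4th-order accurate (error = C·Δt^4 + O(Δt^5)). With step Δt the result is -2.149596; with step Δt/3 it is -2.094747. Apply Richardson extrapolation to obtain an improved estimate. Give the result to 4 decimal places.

-2.0941

Extrapolated value = (81·A(Δt/3) − A(Δt)) / (81 − 1)
= (81·(-2.094747) − (-2.149596)) / 80
= -167.524911 / 80 = -2.094061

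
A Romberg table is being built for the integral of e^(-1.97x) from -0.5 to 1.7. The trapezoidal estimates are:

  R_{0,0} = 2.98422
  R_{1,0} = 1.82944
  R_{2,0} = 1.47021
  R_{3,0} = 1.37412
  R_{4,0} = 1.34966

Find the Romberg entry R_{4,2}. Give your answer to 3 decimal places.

R_{3,1} = (4·1.37412 − 1.47021) / 3 = 1.34209
R_{4,1} = 1.34966 + (1.34966 − 1.37412)/3 = 1.34151
R_{4,2} = (16·1.34151 − 1.34209) / 15 = 1.34147

1.341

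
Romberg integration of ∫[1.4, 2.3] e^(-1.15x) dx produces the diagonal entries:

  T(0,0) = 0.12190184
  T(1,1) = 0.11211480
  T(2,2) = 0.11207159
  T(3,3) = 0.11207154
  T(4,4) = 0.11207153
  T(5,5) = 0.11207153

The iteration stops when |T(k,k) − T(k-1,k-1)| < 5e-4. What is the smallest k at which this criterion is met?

k = 2

|T(1,1) − T(0,0)| = 0.00978704 ≥ 5e-4
|T(2,2) − T(1,1)| = 0.00004321 < 5e-4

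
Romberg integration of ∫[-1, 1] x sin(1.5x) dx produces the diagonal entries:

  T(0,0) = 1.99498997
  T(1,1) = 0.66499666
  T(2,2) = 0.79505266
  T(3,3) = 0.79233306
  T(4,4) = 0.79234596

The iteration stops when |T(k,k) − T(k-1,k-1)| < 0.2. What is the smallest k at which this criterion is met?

k = 2

|T(1,1) − T(0,0)| = 1.32999331 ≥ 0.2
|T(2,2) − T(1,1)| = 0.13005600 < 0.2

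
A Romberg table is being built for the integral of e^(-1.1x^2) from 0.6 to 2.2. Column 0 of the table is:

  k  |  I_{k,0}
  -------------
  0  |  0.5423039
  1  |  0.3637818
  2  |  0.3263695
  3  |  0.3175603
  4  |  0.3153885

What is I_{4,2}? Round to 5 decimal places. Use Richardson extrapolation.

0.31467

I_{3,1} = (4·0.3175603 − 0.3263695) / 3 = 0.3146239
I_{4,1} = 0.3153885 + (0.3153885 − 0.3175603)/3 = 0.3146646
I_{4,2} = 0.3146646 + (0.3146646 − 0.3146239)/15 = 0.3146673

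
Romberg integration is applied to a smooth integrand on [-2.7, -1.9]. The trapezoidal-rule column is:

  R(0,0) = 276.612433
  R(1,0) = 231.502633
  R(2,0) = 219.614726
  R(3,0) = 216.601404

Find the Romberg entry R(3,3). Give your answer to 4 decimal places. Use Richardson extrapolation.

Richardson extrapolation on the trapezoidal column (denominator 4−1=3):
R(1,1) = (4·231.502633 − 276.612433) / 3 = 216.466033
R(2,1) = (4·219.614726 − 231.502633) / 3 = 215.652090
R(3,1) = 216.601404 + (216.601404 − 219.614726)/3 = 215.596963
R(2,2) = 215.652090 + (215.652090 − 216.466033)/15 = 215.597827
R(3,2) = (16·215.596963 − 215.652090) / 15 = 215.593288
R(3,3) = (64·215.593288 − 215.597827) / 63 = 215.593216

215.5932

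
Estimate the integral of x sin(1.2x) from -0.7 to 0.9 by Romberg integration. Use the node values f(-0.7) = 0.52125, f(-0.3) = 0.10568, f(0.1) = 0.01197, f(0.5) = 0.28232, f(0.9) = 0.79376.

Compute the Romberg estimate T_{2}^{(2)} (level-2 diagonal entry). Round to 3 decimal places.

0.387

T_{0}^{(0)} (trapezoid, 1 panel, h=1.6000): 1.05201
T_{1}^{(0)} (trapezoid, 2 panels, h=0.8000): 0.53558
T_{2}^{(0)} (trapezoid, 4 panels, h=0.4000): 0.42299
T_{1}^{(1)} = 0.53558 + (0.53558 − 1.05201)/3 = 0.36344
T_{2}^{(1)} = 0.42299 + (0.42299 − 0.53558)/3 = 0.38546
T_{2}^{(2)} = 0.38546 + (0.38546 − 0.36344)/15 = 0.38693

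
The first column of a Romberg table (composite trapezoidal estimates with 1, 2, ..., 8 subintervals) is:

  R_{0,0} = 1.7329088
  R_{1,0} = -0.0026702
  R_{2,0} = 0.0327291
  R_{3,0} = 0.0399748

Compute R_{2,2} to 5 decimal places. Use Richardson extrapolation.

0.08624

Richardson extrapolation on the trapezoidal column (denominator 4−1=3):
R_{1,1} = -0.0026702 + (-0.0026702 − 1.7329088)/3 = -0.5811965
R_{2,1} = 0.0327291 + (0.0327291 − (-0.0026702))/3 = 0.0445289
R_{2,2} = 0.0445289 + (0.0445289 − (-0.5811965))/15 = 0.0862439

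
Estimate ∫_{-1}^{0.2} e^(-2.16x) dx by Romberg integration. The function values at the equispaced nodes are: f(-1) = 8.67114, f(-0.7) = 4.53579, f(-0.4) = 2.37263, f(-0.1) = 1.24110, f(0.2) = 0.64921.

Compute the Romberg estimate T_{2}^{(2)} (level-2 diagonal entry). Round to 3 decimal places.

T_{0}^{(0)} (trapezoid, 1 panel, h=1.2000): 5.59221
T_{1}^{(0)} (trapezoid, 2 panels, h=0.6000): 4.21968
T_{2}^{(0)} (trapezoid, 4 panels, h=0.3000): 3.84291
T_{1}^{(1)} = 4.21968 + (4.21968 − 5.59221)/3 = 3.76217
T_{2}^{(1)} = 3.84291 + (3.84291 − 4.21968)/3 = 3.71732
T_{2}^{(2)} = 3.71732 + (3.71732 − 3.76217)/15 = 3.71433

3.714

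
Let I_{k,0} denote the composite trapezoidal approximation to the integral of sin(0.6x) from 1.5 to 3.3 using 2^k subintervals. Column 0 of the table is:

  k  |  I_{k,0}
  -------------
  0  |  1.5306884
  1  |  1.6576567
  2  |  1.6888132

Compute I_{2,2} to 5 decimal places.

1.69915

Richardson extrapolation on the trapezoidal column (denominator 4−1=3):
I_{1,1} = (4·1.6576567 − 1.5306884) / 3 = 1.6999795
I_{2,1} = (4·1.6888132 − 1.6576567) / 3 = 1.6991987
I_{2,2} = 1.6991987 + (1.6991987 − 1.6999795)/15 = 1.6991466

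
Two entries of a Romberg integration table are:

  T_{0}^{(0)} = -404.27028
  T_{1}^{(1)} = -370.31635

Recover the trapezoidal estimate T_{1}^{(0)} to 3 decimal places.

-378.805

From T_{1}^{(1)} = (4·T_{1}^{(0)} − T_{0}^{(0)})/3, solve for T_{1}^{(0)}:
4·T_{1}^{(0)} = 3·(-370.31635) + (-404.27028) = -1515.21933
T_{1}^{(0)} = -378.80483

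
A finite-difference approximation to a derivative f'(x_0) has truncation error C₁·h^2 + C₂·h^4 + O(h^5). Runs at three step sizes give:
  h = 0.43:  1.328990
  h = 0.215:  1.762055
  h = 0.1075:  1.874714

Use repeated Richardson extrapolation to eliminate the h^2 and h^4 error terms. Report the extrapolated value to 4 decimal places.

1.9127

First eliminate the h^2 term (factor 2^2 = 4):
  B₁ = (4·1.762055 − 1.328990)/3 = 1.906410
  B₂ = (4·1.874714 − 1.762055)/3 = 1.912267
Then eliminate the h^4 term (factor 2^4 = 16):
  (16·1.912267 − 1.906410)/15 = 1.912657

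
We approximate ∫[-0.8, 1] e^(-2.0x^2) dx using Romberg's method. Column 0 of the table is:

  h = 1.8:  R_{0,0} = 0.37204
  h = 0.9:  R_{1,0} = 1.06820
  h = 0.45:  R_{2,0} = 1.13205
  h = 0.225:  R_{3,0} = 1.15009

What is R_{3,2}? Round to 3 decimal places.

R_{2,1} = (4·1.13205 − 1.06820) / 3 = 1.15333
R_{3,1} = 1.15009 + (1.15009 − 1.13205)/3 = 1.15610
R_{3,2} = (16·1.15610 − 1.15333) / 15 = 1.15628
(Column j=1 coincides with Simpson's rule on the same nodes.)

1.156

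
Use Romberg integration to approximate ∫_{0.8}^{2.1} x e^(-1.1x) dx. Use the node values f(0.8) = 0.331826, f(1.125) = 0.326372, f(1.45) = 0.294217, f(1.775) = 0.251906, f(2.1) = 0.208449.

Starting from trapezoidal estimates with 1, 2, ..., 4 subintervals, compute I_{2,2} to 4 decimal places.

I_{0,0} (trapezoid, 1 panel, h=1.3000): 0.351179
I_{1,0} (trapezoid, 2 panels, h=0.6500): 0.366830
I_{2,0} (trapezoid, 4 panels, h=0.3250): 0.371356
I_{1,1} = 0.366830 + (0.366830 − 0.351179)/3 = 0.372047
I_{2,1} = 0.371356 + (0.371356 − 0.366830)/3 = 0.372865
I_{2,2} = 0.372865 + (0.372865 − 0.372047)/15 = 0.372920

0.3729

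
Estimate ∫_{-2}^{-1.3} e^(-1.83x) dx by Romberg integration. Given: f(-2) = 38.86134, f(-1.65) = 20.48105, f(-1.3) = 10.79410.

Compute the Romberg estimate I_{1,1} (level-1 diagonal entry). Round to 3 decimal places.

15.351

I_{0,0} (trapezoid, 1 panel, h=0.7000): 17.37940
I_{1,0} (trapezoid, 2 panels, h=0.3500): 15.85807
I_{1,1} = 15.85807 + (15.85807 − 17.37940)/3 = 15.35096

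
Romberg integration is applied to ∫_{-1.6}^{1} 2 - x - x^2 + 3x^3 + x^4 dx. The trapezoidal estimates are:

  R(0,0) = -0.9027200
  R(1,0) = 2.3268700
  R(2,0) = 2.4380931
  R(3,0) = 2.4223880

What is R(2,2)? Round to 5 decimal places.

2.41329

Richardson extrapolation on the trapezoidal column (denominator 4−1=3):
R(1,1) = 2.3268700 + (2.3268700 − (-0.9027200))/3 = 3.4034000
R(2,1) = 2.4380931 + (2.4380931 − 2.3268700)/3 = 2.4751675
R(2,2) = 2.4751675 + (2.4751675 − 3.4034000)/15 = 2.4132853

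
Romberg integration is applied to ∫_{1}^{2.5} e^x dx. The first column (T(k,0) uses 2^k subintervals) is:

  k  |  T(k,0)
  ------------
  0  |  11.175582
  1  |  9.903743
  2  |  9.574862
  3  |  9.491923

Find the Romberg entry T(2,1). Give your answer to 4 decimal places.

9.4652

T(2,1) = (4·9.574862 − 9.903743) / 3 = 9.465235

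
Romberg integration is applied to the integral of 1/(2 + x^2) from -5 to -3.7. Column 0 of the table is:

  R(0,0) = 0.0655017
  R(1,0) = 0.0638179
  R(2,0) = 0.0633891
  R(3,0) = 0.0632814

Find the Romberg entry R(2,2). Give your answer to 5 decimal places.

0.06325

Richardson extrapolation on the trapezoidal column (denominator 4−1=3):
R(1,1) = (4·0.0638179 − 0.0655017) / 3 = 0.0632566
R(2,1) = 0.0633891 + (0.0633891 − 0.0638179)/3 = 0.0632462
R(2,2) = 0.0632462 + (0.0632462 − 0.0632566)/15 = 0.0632455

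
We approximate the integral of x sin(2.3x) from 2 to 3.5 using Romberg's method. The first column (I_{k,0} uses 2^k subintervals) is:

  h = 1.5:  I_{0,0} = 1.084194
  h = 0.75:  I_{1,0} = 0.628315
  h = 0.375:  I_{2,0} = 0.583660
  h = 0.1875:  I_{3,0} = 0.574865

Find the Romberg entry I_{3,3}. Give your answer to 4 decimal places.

0.5721

I_{1,1} = (4·0.628315 − 1.084194) / 3 = 0.476355
I_{2,1} = (4·0.583660 − 0.628315) / 3 = 0.568775
I_{3,1} = (4·0.574865 − 0.583660) / 3 = 0.571933
I_{2,2} = 0.568775 + (0.568775 − 0.476355)/15 = 0.574936
I_{3,2} = 0.571933 + (0.571933 − 0.568775)/15 = 0.572144
I_{3,3} = (64·0.572144 − 0.574936) / 63 = 0.572100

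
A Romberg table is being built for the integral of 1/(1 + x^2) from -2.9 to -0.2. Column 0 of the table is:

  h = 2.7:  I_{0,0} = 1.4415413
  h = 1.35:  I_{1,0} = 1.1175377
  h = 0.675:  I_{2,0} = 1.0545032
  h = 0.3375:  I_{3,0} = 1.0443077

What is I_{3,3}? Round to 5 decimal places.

1.04150

I_{1,1} = 1.1175377 + (1.1175377 − 1.4415413)/3 = 1.0095365
I_{2,1} = (4·1.0545032 − 1.1175377) / 3 = 1.0334917
I_{3,1} = 1.0443077 + (1.0443077 − 1.0545032)/3 = 1.0409092
I_{2,2} = 1.0334917 + (1.0334917 − 1.0095365)/15 = 1.0350887
I_{3,2} = (16·1.0409092 − 1.0334917) / 15 = 1.0414037
I_{3,3} = (64·1.0414037 − 1.0350887) / 63 = 1.0415039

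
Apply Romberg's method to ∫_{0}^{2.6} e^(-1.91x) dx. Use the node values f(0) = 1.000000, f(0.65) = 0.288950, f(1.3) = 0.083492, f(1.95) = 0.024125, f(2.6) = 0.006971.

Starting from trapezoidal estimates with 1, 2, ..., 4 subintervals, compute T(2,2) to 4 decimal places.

0.5220

T(0,0) (trapezoid, 1 panel, h=2.6000): 1.309062
T(1,0) (trapezoid, 2 panels, h=1.3000): 0.763071
T(2,0) (trapezoid, 4 panels, h=0.6500): 0.585034
T(1,1) = 0.763071 + (0.763071 − 1.309062)/3 = 0.581074
T(2,1) = 0.585034 + (0.585034 − 0.763071)/3 = 0.525688
T(2,2) = 0.525688 + (0.525688 − 0.581074)/15 = 0.521996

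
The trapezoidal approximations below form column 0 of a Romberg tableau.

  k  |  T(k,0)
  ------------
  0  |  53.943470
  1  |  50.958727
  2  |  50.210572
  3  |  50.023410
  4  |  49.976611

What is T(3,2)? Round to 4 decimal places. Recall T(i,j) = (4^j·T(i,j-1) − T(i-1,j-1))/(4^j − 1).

49.9610

T(2,1) = (4·50.210572 − 50.958727) / 3 = 49.961187
T(3,1) = 50.023410 + (50.023410 − 50.210572)/3 = 49.961023
T(3,2) = (16·49.961023 − 49.961187) / 15 = 49.961012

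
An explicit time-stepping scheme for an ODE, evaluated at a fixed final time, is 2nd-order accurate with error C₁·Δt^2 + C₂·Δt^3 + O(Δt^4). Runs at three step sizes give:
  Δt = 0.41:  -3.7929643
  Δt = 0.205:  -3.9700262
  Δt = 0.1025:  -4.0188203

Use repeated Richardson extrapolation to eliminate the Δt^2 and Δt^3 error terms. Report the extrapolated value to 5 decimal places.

-4.03595

First eliminate the Δt^2 term (factor 2^2 = 4):
  B₁ = (4·(-3.9700262) − (-3.7929643))/3 = -4.0290468
  B₂ = (4·(-4.0188203) − (-3.9700262))/3 = -4.0350850
Then eliminate the Δt^3 term (factor 2^3 = 8):
  (8·(-4.0350850) − (-4.0290468))/7 = -4.0359476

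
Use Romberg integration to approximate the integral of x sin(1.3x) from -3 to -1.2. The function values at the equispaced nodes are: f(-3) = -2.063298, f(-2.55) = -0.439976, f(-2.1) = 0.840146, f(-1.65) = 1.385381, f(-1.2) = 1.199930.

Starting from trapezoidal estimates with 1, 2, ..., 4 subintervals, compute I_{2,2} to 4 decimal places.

I_{0,0} (trapezoid, 1 panel, h=1.8000): -0.777031
I_{1,0} (trapezoid, 2 panels, h=0.9000): 0.367616
I_{2,0} (trapezoid, 4 panels, h=0.4500): 0.609240
I_{1,1} = 0.367616 + (0.367616 − (-0.777031))/3 = 0.749165
I_{2,1} = 0.609240 + (0.609240 − 0.367616)/3 = 0.689781
I_{2,2} = 0.689781 + (0.689781 − 0.749165)/15 = 0.685822

0.6858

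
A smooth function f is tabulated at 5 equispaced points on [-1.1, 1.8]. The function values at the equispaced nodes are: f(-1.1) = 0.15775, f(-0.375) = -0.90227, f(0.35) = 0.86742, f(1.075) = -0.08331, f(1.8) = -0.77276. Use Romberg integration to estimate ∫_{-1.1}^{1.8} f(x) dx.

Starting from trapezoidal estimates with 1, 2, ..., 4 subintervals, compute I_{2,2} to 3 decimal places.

-0.820

I_{0,0} (trapezoid, 1 panel, h=2.9000): -0.89176
I_{1,0} (trapezoid, 2 panels, h=1.4500): 0.81188
I_{2,0} (trapezoid, 4 panels, h=0.7250): -0.30861
I_{1,1} = 0.81188 + (0.81188 − (-0.89176))/3 = 1.37976
I_{2,1} = -0.30861 + (-0.30861 − 0.81188)/3 = -0.68211
I_{2,2} = -0.68211 + (-0.68211 − 1.37976)/15 = -0.81957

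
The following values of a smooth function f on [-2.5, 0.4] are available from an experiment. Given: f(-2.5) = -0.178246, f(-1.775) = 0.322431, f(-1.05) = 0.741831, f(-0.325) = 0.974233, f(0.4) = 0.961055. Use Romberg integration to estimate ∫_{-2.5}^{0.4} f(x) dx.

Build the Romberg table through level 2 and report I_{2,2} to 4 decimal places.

1.8004

I_{0,0} (trapezoid, 1 panel, h=2.9000): 1.135073
I_{1,0} (trapezoid, 2 panels, h=1.4500): 1.643191
I_{2,0} (trapezoid, 4 panels, h=0.7250): 1.761677
I_{1,1} = 1.643191 + (1.643191 − 1.135073)/3 = 1.812564
I_{2,1} = 1.761677 + (1.761677 − 1.643191)/3 = 1.801172
I_{2,2} = 1.801172 + (1.801172 − 1.812564)/15 = 1.800413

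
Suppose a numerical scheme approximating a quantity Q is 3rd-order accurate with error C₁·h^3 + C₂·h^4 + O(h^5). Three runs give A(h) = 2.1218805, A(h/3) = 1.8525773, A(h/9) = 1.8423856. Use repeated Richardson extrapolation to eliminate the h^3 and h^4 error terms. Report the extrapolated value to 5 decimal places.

First eliminate the h^3 term (factor 3^3 = 27):
  B₁ = (27·1.8525773 − 2.1218805)/26 = 1.8422195
  B₂ = (27·1.8423856 − 1.8525773)/26 = 1.8419936
Then eliminate the h^4 term (factor 3^4 = 81):
  (81·1.8419936 − 1.8422195)/80 = 1.8419908

1.84199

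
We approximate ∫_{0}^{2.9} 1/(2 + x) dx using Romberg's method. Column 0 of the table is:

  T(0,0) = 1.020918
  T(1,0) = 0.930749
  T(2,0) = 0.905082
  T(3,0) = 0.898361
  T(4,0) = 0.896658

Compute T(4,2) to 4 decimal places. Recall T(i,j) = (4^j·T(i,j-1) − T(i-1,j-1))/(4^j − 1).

0.8961

T(3,1) = 0.898361 + (0.898361 − 0.905082)/3 = 0.896121
T(4,1) = (4·0.896658 − 0.898361) / 3 = 0.896090
T(4,2) = 0.896090 + (0.896090 − 0.896121)/15 = 0.896088
(Column j=1 coincides with Simpson's rule on the same nodes.)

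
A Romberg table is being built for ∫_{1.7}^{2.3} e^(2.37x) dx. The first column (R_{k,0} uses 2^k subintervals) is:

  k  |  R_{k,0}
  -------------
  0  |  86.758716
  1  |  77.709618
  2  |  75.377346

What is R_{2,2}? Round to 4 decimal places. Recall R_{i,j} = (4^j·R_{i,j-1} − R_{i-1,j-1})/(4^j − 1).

74.5937

Richardson extrapolation on the trapezoidal column (denominator 4−1=3):
R_{1,1} = 77.709618 + (77.709618 − 86.758716)/3 = 74.693252
R_{2,1} = (4·75.377346 − 77.709618) / 3 = 74.599922
R_{2,2} = 74.599922 + (74.599922 − 74.693252)/15 = 74.593700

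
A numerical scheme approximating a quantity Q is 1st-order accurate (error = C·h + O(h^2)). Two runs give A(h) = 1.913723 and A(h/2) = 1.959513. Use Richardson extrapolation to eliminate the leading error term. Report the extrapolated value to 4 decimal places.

Extrapolated value = (2·A(h/2) − A(h)) / (2 − 1)
= (2·1.959513 − 1.913723) / 1
= 2.005303 / 1 = 2.005303

2.0053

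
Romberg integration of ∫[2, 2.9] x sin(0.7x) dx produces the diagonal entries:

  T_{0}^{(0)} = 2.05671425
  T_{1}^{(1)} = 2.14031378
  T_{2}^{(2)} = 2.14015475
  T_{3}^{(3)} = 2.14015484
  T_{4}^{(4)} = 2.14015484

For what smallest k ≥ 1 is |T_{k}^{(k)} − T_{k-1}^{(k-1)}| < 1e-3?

|T_{1}^{(1)} − T_{0}^{(0)}| = 0.08359953 ≥ 1e-3
|T_{2}^{(2)} − T_{1}^{(1)}| = 0.00015903 < 1e-3

k = 2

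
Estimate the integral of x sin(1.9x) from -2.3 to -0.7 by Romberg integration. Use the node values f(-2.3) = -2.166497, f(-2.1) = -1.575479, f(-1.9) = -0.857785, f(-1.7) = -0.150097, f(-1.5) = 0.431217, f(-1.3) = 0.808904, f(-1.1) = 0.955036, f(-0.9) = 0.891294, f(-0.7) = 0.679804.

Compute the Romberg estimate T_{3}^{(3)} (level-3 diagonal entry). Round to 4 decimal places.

T_{0}^{(0)} (trapezoid, 1 panel, h=1.6000): -1.189354
T_{1}^{(0)} (trapezoid, 2 panels, h=0.8000): -0.249704
T_{2}^{(0)} (trapezoid, 4 panels, h=0.4000): -0.085951
T_{3}^{(0)} (trapezoid, 8 panels, h=0.2000): -0.048051
T_{1}^{(1)} = -0.249704 + (-0.249704 − (-1.189354))/3 = 0.063513
T_{2}^{(1)} = -0.085951 + (-0.085951 − (-0.249704))/3 = -0.031367
T_{3}^{(1)} = -0.048051 + (-0.048051 − (-0.085951))/3 = -0.035418
T_{2}^{(2)} = -0.031367 + (-0.031367 − 0.063513)/15 = -0.037692
T_{3}^{(2)} = -0.035418 + (-0.035418 − (-0.031367))/15 = -0.035688
T_{3}^{(3)} = -0.035688 + (-0.035688 − (-0.037692))/63 = -0.035656

-0.0357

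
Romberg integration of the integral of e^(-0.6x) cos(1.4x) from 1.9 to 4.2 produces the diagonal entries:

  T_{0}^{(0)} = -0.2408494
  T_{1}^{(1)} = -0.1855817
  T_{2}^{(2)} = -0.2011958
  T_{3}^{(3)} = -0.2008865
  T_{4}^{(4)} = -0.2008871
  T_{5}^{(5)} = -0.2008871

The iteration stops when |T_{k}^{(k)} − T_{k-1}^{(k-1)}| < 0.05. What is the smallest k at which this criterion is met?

k = 2

|T_{1}^{(1)} − T_{0}^{(0)}| = 0.0552677 ≥ 0.05
|T_{2}^{(2)} − T_{1}^{(1)}| = 0.0156141 < 0.05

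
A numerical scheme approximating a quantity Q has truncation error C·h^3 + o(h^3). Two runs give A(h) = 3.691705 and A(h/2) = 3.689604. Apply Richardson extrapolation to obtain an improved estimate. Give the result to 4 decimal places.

The leading error scales as h^3; refining by a factor of 2 reduces it by 2^3 = 8.
Extrapolated value = (8·A(h/2) − A(h)) / (8 − 1)
= (8·3.689604 − 3.691705) / 7
= 25.825127 / 7 = 3.689304

3.6893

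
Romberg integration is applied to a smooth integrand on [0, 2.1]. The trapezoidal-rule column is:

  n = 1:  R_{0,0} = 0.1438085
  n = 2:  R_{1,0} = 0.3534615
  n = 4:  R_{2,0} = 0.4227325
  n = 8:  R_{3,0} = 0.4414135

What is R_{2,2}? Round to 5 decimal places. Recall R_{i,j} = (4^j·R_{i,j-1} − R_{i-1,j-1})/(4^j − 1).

R_{1,1} = (4·0.3534615 − 0.1438085) / 3 = 0.4233458
R_{2,1} = (4·0.4227325 − 0.3534615) / 3 = 0.4458228
R_{2,2} = 0.4458228 + (0.4458228 − 0.4233458)/15 = 0.4473213
(Column j=1 coincides with Simpson's rule on the same nodes.)

0.44732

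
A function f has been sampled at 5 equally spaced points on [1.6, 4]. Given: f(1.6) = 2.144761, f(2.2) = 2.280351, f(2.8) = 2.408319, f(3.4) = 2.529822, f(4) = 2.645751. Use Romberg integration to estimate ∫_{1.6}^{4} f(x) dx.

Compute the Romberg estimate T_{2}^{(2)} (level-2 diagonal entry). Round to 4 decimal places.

T_{0}^{(0)} (trapezoid, 1 panel, h=2.4000): 5.748614
T_{1}^{(0)} (trapezoid, 2 panels, h=1.2000): 5.764290
T_{2}^{(0)} (trapezoid, 4 panels, h=0.6000): 5.768249
T_{1}^{(1)} = 5.764290 + (5.764290 − 5.748614)/3 = 5.769515
T_{2}^{(1)} = 5.768249 + (5.768249 − 5.764290)/3 = 5.769569
T_{2}^{(2)} = 5.769569 + (5.769569 − 5.769515)/15 = 5.769573

5.7696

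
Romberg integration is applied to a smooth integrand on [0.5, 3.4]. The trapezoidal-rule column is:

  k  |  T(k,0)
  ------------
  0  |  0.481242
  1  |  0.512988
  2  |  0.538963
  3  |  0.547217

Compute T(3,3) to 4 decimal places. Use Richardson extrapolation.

T(1,1) = (4·0.512988 − 0.481242) / 3 = 0.523570
T(2,1) = 0.538963 + (0.538963 − 0.512988)/3 = 0.547621
T(3,1) = (4·0.547217 − 0.538963) / 3 = 0.549968
T(2,2) = (16·0.547621 − 0.523570) / 15 = 0.549224
T(3,2) = 0.549968 + (0.549968 − 0.547621)/15 = 0.550124
T(3,3) = (64·0.550124 − 0.549224) / 63 = 0.550138
(Column j=1 coincides with Simpson's rule on the same nodes.)

0.5501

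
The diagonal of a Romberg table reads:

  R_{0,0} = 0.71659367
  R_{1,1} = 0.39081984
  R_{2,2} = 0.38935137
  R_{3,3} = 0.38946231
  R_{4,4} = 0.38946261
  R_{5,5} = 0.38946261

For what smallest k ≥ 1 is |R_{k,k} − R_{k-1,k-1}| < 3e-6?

k = 4

|R_{1,1} − R_{0,0}| = 0.32577383 ≥ 3e-6
|R_{2,2} − R_{1,1}| = 0.00146847 ≥ 3e-6
|R_{3,3} − R_{2,2}| = 0.00011094 ≥ 3e-6
|R_{4,4} − R_{3,3}| = 0.00000030 < 3e-6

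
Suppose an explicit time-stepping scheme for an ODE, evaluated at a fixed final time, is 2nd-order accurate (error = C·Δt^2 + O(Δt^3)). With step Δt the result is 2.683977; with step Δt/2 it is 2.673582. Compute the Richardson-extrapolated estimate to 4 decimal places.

The leading error scales as Δt^2; refining by a factor of 2 reduces it by 2^2 = 4.
Extrapolated value = (4·A(Δt/2) − A(Δt)) / (4 − 1)
= (4·2.673582 − 2.683977) / 3
= 8.010351 / 3 = 2.670117

2.6701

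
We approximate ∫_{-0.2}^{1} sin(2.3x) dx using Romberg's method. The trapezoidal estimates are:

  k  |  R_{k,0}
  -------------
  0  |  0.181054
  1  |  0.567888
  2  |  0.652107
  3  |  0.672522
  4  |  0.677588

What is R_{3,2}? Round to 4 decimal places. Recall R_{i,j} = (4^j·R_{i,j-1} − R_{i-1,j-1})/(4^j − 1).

Richardson extrapolation on the trapezoidal column (denominator 4−1=3):
R_{2,1} = (4·0.652107 − 0.567888) / 3 = 0.680180
R_{3,1} = 0.672522 + (0.672522 − 0.652107)/3 = 0.679327
R_{3,2} = (16·0.679327 − 0.680180) / 15 = 0.679270

0.6793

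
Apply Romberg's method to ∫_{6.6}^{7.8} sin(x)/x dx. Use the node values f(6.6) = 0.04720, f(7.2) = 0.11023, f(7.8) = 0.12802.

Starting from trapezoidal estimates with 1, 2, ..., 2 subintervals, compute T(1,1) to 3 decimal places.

T(0,0) (trapezoid, 1 panel, h=1.2000): 0.10513
T(1,0) (trapezoid, 2 panels, h=0.6000): 0.11870
T(1,1) = 0.11870 + (0.11870 − 0.10513)/3 = 0.12322

0.123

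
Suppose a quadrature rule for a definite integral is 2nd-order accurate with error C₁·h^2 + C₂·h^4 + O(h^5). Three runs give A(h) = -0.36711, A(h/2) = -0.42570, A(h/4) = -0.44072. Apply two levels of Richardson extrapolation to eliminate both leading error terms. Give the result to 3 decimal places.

First eliminate the h^2 term (factor 2^2 = 4):
  B₁ = (4·(-0.42570) − (-0.36711))/3 = -0.44523
  B₂ = (4·(-0.44072) − (-0.42570))/3 = -0.44573
Then eliminate the h^4 term (factor 2^4 = 16):
  (16·(-0.44573) − (-0.44523))/15 = -0.44576

-0.446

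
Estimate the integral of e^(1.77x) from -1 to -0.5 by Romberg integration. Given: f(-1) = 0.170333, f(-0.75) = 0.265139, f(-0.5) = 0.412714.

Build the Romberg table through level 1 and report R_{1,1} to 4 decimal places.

0.1370

R_{0,0} (trapezoid, 1 panel, h=0.5000): 0.145762
R_{1,0} (trapezoid, 2 panels, h=0.2500): 0.139166
R_{1,1} = 0.139166 + (0.139166 − 0.145762)/3 = 0.136967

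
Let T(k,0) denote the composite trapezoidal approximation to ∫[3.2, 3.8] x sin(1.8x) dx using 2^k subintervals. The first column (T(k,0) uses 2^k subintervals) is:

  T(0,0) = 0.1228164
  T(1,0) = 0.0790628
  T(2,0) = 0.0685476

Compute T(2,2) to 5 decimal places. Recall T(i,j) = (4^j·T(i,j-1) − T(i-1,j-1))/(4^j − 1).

0.06508

T(1,1) = 0.0790628 + (0.0790628 − 0.1228164)/3 = 0.0644783
T(2,1) = (4·0.0685476 − 0.0790628) / 3 = 0.0650425
T(2,2) = (16·0.0650425 − 0.0644783) / 15 = 0.0650801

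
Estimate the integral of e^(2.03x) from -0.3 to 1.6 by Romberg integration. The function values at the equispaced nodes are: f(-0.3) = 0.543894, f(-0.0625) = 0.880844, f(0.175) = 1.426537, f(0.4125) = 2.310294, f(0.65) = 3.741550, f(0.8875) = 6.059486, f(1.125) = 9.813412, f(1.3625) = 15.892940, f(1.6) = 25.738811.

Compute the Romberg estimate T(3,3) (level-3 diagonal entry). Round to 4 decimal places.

12.4114

T(0,0) (trapezoid, 1 panel, h=1.9000): 24.968570
T(1,0) (trapezoid, 2 panels, h=0.9500): 16.038757
T(2,0) (trapezoid, 4 panels, h=0.4750): 13.358354
T(3,0) (trapezoid, 8 panels, h=0.2375): 12.650774
T(1,1) = 16.038757 + (16.038757 − 24.968570)/3 = 13.062153
T(2,1) = 13.358354 + (13.358354 − 16.038757)/3 = 12.464886
T(3,1) = 12.650774 + (12.650774 − 13.358354)/3 = 12.414914
T(2,2) = 12.464886 + (12.464886 − 13.062153)/15 = 12.425068
T(3,2) = 12.414914 + (12.414914 − 12.464886)/15 = 12.411583
T(3,3) = 12.411583 + (12.411583 − 12.425068)/63 = 12.411369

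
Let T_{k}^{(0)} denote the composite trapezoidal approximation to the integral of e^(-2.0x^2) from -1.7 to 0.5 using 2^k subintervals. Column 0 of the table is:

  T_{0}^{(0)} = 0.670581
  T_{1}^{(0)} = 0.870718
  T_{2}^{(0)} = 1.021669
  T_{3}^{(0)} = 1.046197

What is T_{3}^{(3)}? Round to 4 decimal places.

1.0528

Richardson extrapolation on the trapezoidal column (denominator 4−1=3):
T_{1}^{(1)} = 0.870718 + (0.870718 − 0.670581)/3 = 0.937430
T_{2}^{(1)} = (4·1.021669 − 0.870718) / 3 = 1.071986
T_{3}^{(1)} = (4·1.046197 − 1.021669) / 3 = 1.054373
T_{2}^{(2)} = 1.071986 + (1.071986 − 0.937430)/15 = 1.080956
T_{3}^{(2)} = 1.054373 + (1.054373 − 1.071986)/15 = 1.053199
T_{3}^{(3)} = (64·1.053199 − 1.080956) / 63 = 1.052758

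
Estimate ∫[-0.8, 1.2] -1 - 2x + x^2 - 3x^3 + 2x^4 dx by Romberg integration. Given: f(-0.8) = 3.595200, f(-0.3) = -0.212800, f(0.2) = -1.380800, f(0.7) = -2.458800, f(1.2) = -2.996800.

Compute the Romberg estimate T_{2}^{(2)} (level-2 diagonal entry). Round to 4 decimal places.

-2.1749

T_{0}^{(0)} (trapezoid, 1 panel, h=2.0000): 0.598400
T_{1}^{(0)} (trapezoid, 2 panels, h=1.0000): -1.081600
T_{2}^{(0)} (trapezoid, 4 panels, h=0.5000): -1.876600
T_{1}^{(1)} = -1.081600 + (-1.081600 − 0.598400)/3 = -1.641600
T_{2}^{(1)} = -1.876600 + (-1.876600 − (-1.081600))/3 = -2.141600
T_{2}^{(2)} = -2.141600 + (-2.141600 − (-1.641600))/15 = -2.174933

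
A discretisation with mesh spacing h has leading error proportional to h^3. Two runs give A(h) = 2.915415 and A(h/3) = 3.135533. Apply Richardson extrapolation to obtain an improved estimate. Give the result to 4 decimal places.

3.1440

Extrapolated value = (27·A(h/3) − A(h)) / (27 − 1)
= (27·3.135533 − 2.915415) / 26
= 81.743976 / 26 = 3.143999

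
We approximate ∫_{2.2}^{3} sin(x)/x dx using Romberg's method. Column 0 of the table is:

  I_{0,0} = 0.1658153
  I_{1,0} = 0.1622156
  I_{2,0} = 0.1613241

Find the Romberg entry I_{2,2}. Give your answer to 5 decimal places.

0.16103

Richardson extrapolation on the trapezoidal column (denominator 4−1=3):
I_{1,1} = (4·0.1622156 − 0.1658153) / 3 = 0.1610157
I_{2,1} = (4·0.1613241 − 0.1622156) / 3 = 0.1610269
I_{2,2} = 0.1610269 + (0.1610269 − 0.1610157)/15 = 0.1610276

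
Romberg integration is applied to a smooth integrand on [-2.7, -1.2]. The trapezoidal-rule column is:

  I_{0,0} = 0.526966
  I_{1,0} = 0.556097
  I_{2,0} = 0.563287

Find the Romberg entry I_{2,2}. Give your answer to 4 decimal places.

Richardson extrapolation on the trapezoidal column (denominator 4−1=3):
I_{1,1} = 0.556097 + (0.556097 − 0.526966)/3 = 0.565807
I_{2,1} = 0.563287 + (0.563287 − 0.556097)/3 = 0.565684
I_{2,2} = (16·0.565684 − 0.565807) / 15 = 0.565676

0.5657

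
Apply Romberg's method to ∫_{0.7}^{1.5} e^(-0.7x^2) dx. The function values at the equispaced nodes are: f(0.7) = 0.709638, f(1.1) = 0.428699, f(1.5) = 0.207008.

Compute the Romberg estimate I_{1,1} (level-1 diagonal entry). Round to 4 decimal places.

I_{0,0} (trapezoid, 1 panel, h=0.8000): 0.366658
I_{1,0} (trapezoid, 2 panels, h=0.4000): 0.354809
I_{1,1} = 0.354809 + (0.354809 − 0.366658)/3 = 0.350859

0.3509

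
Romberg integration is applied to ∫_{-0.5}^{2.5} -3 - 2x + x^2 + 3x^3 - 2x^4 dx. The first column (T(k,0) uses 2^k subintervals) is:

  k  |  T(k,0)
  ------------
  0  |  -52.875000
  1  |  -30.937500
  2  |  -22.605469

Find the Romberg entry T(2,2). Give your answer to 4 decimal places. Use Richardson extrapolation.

T(1,1) = -30.937500 + (-30.937500 − (-52.875000))/3 = -23.625000
T(2,1) = (4·(-22.605469) − (-30.937500)) / 3 = -19.828125
T(2,2) = -19.828125 + (-19.828125 − (-23.625000))/15 = -19.575000
(Column j=1 coincides with Simpson's rule on the same nodes.)

-19.5750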